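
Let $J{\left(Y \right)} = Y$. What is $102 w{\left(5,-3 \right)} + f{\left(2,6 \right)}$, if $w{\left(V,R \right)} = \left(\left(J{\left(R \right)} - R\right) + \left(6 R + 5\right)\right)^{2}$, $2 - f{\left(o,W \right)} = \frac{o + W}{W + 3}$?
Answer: $\frac{155152}{9} \approx 17239.0$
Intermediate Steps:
$f{\left(o,W \right)} = 2 - \frac{W + o}{3 + W}$ ($f{\left(o,W \right)} = 2 - \frac{o + W}{W + 3} = 2 - \frac{W + o}{3 + W}$)
$w{\left(V,R \right)} = \left(5 + 6 R\right)^{2}$ ($w{\left(V,R \right)} = \left(\left(R - R\right) + \left(6 R + 5\right)\right)^{2} = \left(0 + \left(5 + 6 R\right)\right)^{2} = \left(5 + 6 R\right)^{2}$)
$102 w{\left(5,-3 \right)} + f{\left(2,6 \right)} = 102 \left(5 + 6 \left(-3\right)\right)^{2} + \frac{6 + 6 - 2}{3 + 6} = 102 \left(5 - 18\right)^{2} + \frac{6 + 6 - 2}{9} = 102 \left(-13\right)^{2} + \frac{1}{9} \cdot 10 = 102 \cdot 169 + \frac{10}{9} = 17238 + \frac{10}{9} = \frac{155152}{9}$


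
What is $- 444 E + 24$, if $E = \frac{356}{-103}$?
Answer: $\frac{160536}{103} \approx 1558.6$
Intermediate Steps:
$E = - \frac{356}{103}$ ($E = 356 \left(- \frac{1}{103}\right) = - \frac{356}{103} \approx -3.4563$)
$- 444 E + 24 = \left(-444\right) \left(- \frac{356}{103}\right) + 24 = \frac{158064}{103} + 24 = \frac{160536}{103}$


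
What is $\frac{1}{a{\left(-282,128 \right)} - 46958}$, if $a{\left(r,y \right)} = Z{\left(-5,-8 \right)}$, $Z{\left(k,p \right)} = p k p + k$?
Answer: $- \frac{1}{47283} \approx -2.1149 \cdot 10^{-5}$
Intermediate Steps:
$Z{\left(k,p \right)} = k + k p^{2}$ ($Z{\left(k,p \right)} = k p p + k = k p^{2} + k = k + k p^{2}$)
$a{\left(r,y \right)} = -325$ ($a{\left(r,y \right)} = - 5 \left(1 + \left(-8\right)^{2}\right) = - 5 \left(1 + 64\right) = \left(-5\right) 65 = -325$)
$\frac{1}{a{\left(-282,128 \right)} - 46958} = \frac{1}{-325 - 46958} = \frac{1}{-47283} = - \frac{1}{47283}$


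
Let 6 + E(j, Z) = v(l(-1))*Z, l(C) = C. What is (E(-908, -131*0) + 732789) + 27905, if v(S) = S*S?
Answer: 760688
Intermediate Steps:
v(S) = S²
E(j, Z) = -6 + Z (E(j, Z) = -6 + (-1)²*Z = -6 + 1*Z = -6 + Z)
(E(-908, -131*0) + 732789) + 27905 = ((-6 - 131*0) + 732789) + 27905 = ((-6 + 0) + 732789) + 27905 = (-6 + 732789) + 27905 = 732783 + 27905 = 760688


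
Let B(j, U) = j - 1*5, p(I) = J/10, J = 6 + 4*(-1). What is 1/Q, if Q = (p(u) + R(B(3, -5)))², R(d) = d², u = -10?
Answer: 25/441 ≈ 0.056689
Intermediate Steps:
J = 2 (J = 6 - 4 = 2)
p(I) = ⅕ (p(I) = 2/10 = 2*(⅒) = ⅕)
B(j, U) = -5 + j (B(j, U) = j - 5 = -5 + j)
Q = 441/25 (Q = (⅕ + (-5 + 3)²)² = (⅕ + (-2)²)² = (⅕ + 4)² = (21/5)² = 441/25 ≈ 17.640)
1/Q = 1/(441/25) = 25/441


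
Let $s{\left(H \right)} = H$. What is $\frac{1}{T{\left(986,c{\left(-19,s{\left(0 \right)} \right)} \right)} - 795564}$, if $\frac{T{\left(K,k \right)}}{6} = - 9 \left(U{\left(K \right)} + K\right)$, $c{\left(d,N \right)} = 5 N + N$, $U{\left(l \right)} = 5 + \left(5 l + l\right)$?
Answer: $- \frac{1}{1168542} \approx -8.5577 \cdot 10^{-7}$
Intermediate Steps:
$U{\left(l \right)} = 5 + 6 l$
$c{\left(d,N \right)} = 6 N$
$T{\left(K,k \right)} = -270 - 378 K$ ($T{\left(K,k \right)} = 6 \left(- 9 \left(\left(5 + 6 K\right) + K\right)\right) = 6 \left(- 9 \left(5 + 7 K\right)\right) = 6 \left(-45 - 63 K\right) = -270 - 378 K$)
$\frac{1}{T{\left(986,c{\left(-19,s{\left(0 \right)} \right)} \right)} - 795564} = \frac{1}{\left(-270 - 372708\right) - 795564} = \frac{1}{-372978 - 795564} = \frac{1}{-1168542} = - \frac{1}{1168542}$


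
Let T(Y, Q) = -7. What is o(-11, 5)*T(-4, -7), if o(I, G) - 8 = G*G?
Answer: -231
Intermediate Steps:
o(I, G) = 8 + G² (o(I, G) = 8 + G*G = 8 + G²)
o(-11, 5)*T(-4, -7) = (8 + 5²)*(-7) = (8 + 25)*(-7) = 33*(-7) = -231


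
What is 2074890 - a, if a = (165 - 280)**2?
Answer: 2061665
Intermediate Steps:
a = 13225 (a = (-115)**2 = 13225)
2074890 - a = 2074890 - 1*13225 = 2074890 - 13225 = 2061665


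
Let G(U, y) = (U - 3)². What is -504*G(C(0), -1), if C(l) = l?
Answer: -4536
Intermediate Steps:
G(U, y) = (-3 + U)²
-504*G(C(0), -1) = -504*(-3 + 0)² = -504*(-3)² = -504*9 = -4536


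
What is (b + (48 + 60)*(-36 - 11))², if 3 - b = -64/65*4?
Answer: 108563001121/4225 ≈ 2.5695e+7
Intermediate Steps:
b = 451/65 (b = 3 - (-64/65)*4 = 3 - (-64*1/65)*4 = 3 - (-64)*4/65 = 3 - 1*(-256/65) = 3 + 256/65 = 451/65 ≈ 6.9385)
(b + (48 + 60)*(-36 - 11))² = (451/65 + (48 + 60)*(-36 - 11))² = (451/65 + 108*(-47))² = (451/65 - 5076)² = (-329489/65)² = 108563001121/4225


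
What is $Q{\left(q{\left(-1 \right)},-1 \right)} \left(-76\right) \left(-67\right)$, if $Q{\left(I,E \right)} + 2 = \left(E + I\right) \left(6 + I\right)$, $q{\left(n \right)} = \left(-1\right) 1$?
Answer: $-61104$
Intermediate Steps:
$q{\left(n \right)} = -1$
$Q{\left(I,E \right)} = -2 + \left(6 + I\right) \left(E + I\right)$ ($Q{\left(I,E \right)} = -2 + \left(E + I\right) \left(6 + I\right) = -2 + \left(6 + I\right) \left(E + I\right)$)
$Q{\left(q{\left(-1 \right)},-1 \right)} \left(-76\right) \left(-67\right) = \left(-2 + \left(-1\right)^{2} + 6 \left(-1\right) + 6 \left(-1\right) - -1\right) \left(-76\right) \left(-67\right) = \left(-2 + 1 - 6 - 6 + 1\right) \left(-76\right) \left(-67\right) = \left(-12\right) \left(-76\right) \left(-67\right) = 912 \left(-67\right) = -61104$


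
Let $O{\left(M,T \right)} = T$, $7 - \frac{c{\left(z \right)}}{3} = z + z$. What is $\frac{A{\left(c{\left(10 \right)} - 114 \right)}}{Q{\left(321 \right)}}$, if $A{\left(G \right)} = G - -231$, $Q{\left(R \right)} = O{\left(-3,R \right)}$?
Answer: $\frac{26}{107} \approx 0.24299$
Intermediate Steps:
$c{\left(z \right)} = 21 - 6 z$ ($c{\left(z \right)} = 21 - 3 \left(z + z\right) = 21 - 3 \cdot 2 z = 21 - 6 z$)
$Q{\left(R \right)} = R$
$A{\left(G \right)} = 231 + G$ ($A{\left(G \right)} = G + 231 = 231 + G$)
$\frac{A{\left(c{\left(10 \right)} - 114 \right)}}{Q{\left(321 \right)}} = \frac{231 + \left(\left(21 - 60\right) - 114\right)}{321} = \left(231 + \left(\left(21 - 60\right) - 114\right)\right) \frac{1}{321} = \left(231 - 153\right) \frac{1}{321} = 78 \cdot \frac{1}{321} = \frac{26}{107}$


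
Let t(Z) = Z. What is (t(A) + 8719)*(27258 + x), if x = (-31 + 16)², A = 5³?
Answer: 243059652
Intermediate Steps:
A = 125
x = 225 (x = (-15)² = 225)
(t(A) + 8719)*(27258 + x) = (125 + 8719)*(27258 + 225) = 8844*27483 = 243059652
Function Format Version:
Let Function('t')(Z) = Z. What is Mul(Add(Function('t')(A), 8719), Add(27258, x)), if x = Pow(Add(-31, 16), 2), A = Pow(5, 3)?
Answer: 243059652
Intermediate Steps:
A = 125
x = 225 (x = Pow(-15, 2) = 225)
Mul(Add(Function('t')(A), 8719), Add(27258, x)) = Mul(Add(125, 8719), Add(27258, 225)) = Mul(8844, 27483) = 243059652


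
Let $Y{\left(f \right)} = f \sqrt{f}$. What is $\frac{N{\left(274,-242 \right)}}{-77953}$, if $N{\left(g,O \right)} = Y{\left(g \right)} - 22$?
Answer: $\frac{22}{77953} - \frac{2 \sqrt{274}}{569} \approx -0.0579$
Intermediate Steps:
$Y{\left(f \right)} = f^{\frac{3}{2}}$
$N{\left(g,O \right)} = -22 + g^{\frac{3}{2}}$ ($N{\left(g,O \right)} = g^{\frac{3}{2}} - 22 = -22 + g^{\frac{3}{2}}$)
$\frac{N{\left(274,-242 \right)}}{-77953} = \frac{-22 + 274^{\frac{3}{2}}}{-77953} = \left(-22 + 274 \sqrt{274}\right) \left(- \frac{1}{77953}\right) = \frac{22}{77953} - \frac{2 \sqrt{274}}{569}$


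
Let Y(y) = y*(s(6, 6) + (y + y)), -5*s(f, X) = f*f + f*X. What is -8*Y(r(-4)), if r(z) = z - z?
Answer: 0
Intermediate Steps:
r(z) = 0
s(f, X) = -f²/5 - X*f/5 (s(f, X) = -(f*f + f*X)/5 = -(f² + X*f)/5 = -f²/5 - X*f/5)
Y(y) = y*(-72/5 + 2*y) (Y(y) = y*(-⅕*6*(6 + 6) + (y + y)) = y*(-⅕*6*12 + 2*y) = y*(-72/5 + 2*y))
-8*Y(r(-4)) = -16*0*(-36 + 5*0)/5 = -16*0*(-36 + 0)/5 = -16*0*(-36)/5 = -8*0 = 0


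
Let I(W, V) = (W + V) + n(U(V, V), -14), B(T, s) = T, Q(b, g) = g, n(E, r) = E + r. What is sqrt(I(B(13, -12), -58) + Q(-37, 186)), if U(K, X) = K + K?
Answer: sqrt(11) ≈ 3.3166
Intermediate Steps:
U(K, X) = 2*K
I(W, V) = -14 + W + 3*V (I(W, V) = (W + V) + (2*V - 14) = (V + W) + (-14 + 2*V) = -14 + W + 3*V)
sqrt(I(B(13, -12), -58) + Q(-37, 186)) = sqrt((-14 + 13 + 3*(-58)) + 186) = sqrt((-14 + 13 - 174) + 186) = sqrt(-175 + 186) = sqrt(11)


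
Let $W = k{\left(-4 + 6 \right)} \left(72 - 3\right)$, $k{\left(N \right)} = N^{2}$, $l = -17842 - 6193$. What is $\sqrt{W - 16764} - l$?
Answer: $24035 + 6 i \sqrt{458} \approx 24035.0 + 128.41 i$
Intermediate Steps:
$l = -24035$
$W = 276$ ($W = \left(-4 + 6\right)^{2} \left(72 - 3\right) = 2^{2} \cdot 69 = 4 \cdot 69 = 276$)
$\sqrt{W - 16764} - l = \sqrt{276 - 16764} - -24035 = \sqrt{-16488} + 24035 = 6 i \sqrt{458} + 24035 = 24035 + 6 i \sqrt{458}$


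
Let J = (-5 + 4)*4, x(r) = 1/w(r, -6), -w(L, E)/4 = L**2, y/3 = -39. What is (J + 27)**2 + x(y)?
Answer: 28965923/54756 ≈ 529.00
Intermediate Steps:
y = -117 (y = 3*(-39) = -117)
w(L, E) = -4*L**2
x(r) = -1/(4*r**2) (x(r) = 1/(-4*r**2) = -1/(4*r**2))
J = -4 (J = -1*4 = -4)
(J + 27)**2 + x(y) = (-4 + 27)**2 - 1/4/(-117)**2 = 23**2 - 1/4*1/13689 = 529 - 1/54756 = 28965923/54756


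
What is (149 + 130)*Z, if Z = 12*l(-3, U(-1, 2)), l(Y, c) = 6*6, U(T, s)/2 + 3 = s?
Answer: 120528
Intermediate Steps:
U(T, s) = -6 + 2*s
l(Y, c) = 36
Z = 432 (Z = 12*36 = 432)
(149 + 130)*Z = (149 + 130)*432 = 279*432 = 120528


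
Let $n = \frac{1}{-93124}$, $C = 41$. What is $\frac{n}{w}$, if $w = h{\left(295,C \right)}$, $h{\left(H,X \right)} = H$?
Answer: $- \frac{1}{27471580} \approx -3.6401 \cdot 10^{-8}$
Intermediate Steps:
$w = 295$
$n = - \frac{1}{93124} \approx -1.0738 \cdot 10^{-5}$
$\frac{n}{w} = - \frac{1}{93124 \cdot 295} = \left(- \frac{1}{93124}\right) \frac{1}{295} = - \frac{1}{27471580}$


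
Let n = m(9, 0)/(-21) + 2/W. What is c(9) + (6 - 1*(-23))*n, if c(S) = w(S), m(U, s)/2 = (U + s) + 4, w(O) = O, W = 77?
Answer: -863/33 ≈ -26.152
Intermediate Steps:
m(U, s) = 8 + 2*U + 2*s (m(U, s) = 2*((U + s) + 4) = 2*(4 + U + s) = 8 + 2*U + 2*s)
c(S) = S
n = -40/33 (n = (8 + 2*9 + 2*0)/(-21) + 2/77 = (8 + 18 + 0)*(-1/21) + 2*(1/77) = 26*(-1/21) + 2/77 = -26/21 + 2/77 = -40/33 ≈ -1.2121)
c(9) + (6 - 1*(-23))*n = 9 + (6 - 1*(-23))*(-40/33) = 9 + (6 + 23)*(-40/33) = 9 + 29*(-40/33) = 9 - 1160/33 = -863/33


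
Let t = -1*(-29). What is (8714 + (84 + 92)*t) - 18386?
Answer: -4568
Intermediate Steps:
t = 29
(8714 + (84 + 92)*t) - 18386 = (8714 + (84 + 92)*29) - 18386 = (8714 + 176*29) - 18386 = (8714 + 5104) - 18386 = 13818 - 18386 = -4568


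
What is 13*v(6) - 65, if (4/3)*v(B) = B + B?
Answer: 52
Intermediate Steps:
v(B) = 3*B/2 (v(B) = 3*(B + B)/4 = 3*(2*B)/4 = 3*B/2)
13*v(6) - 65 = 13*((3/2)*6) - 65 = 13*9 - 65 = 117 - 65 = 52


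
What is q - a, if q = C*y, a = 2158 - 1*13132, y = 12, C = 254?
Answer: 14022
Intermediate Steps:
a = -10974 (a = 2158 - 13132 = -10974)
q = 3048 (q = 254*12 = 3048)
q - a = 3048 - 1*(-10974) = 3048 + 10974 = 14022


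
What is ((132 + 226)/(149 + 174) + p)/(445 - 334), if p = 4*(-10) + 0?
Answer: -12562/35853 ≈ -0.35038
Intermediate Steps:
p = -40 (p = -40 + 0 = -40)
((132 + 226)/(149 + 174) + p)/(445 - 334) = ((132 + 226)/(149 + 174) - 40)/(445 - 334) = (358/323 - 40)/111 = (358*(1/323) - 40)*(1/111) = (358/323 - 40)*(1/111) = -12562/323*1/111 = -12562/35853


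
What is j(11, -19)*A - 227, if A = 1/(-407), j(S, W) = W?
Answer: -92370/407 ≈ -226.95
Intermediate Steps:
A = -1/407 ≈ -0.0024570
j(11, -19)*A - 227 = -19*(-1/407) - 227 = 19/407 - 227 = -92370/407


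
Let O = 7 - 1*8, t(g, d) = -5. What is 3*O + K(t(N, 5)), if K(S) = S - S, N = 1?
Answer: -3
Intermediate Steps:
K(S) = 0
O = -1 (O = 7 - 8 = -1)
3*O + K(t(N, 5)) = 3*(-1) + 0 = -3 + 0 = -3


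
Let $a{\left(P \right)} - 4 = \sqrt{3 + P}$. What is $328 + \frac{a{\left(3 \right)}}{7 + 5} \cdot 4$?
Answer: $\frac{988}{3} + \frac{\sqrt{6}}{3} \approx 330.15$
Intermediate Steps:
$a{\left(P \right)} = 4 + \sqrt{3 + P}$
$328 + \frac{a{\left(3 \right)}}{7 + 5} \cdot 4 = 328 + \frac{4 + \sqrt{3 + 3}}{7 + 5} \cdot 4 = 328 + \frac{4 + \sqrt{6}}{12} \cdot 4 = 328 + \left(\frac{1}{3} + \frac{\sqrt{6}}{12}\right) 4 = 328 + \left(\frac{4}{3} + \frac{\sqrt{6}}{3}\right) = \frac{988}{3} + \frac{\sqrt{6}}{3}$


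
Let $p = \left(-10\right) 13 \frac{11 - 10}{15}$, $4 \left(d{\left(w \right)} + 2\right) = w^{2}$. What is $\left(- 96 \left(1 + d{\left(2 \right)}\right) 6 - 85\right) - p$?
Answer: $- \frac{229}{3} \approx -76.333$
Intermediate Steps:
$d{\left(w \right)} = -2 + \frac{w^{2}}{4}$
$p = - \frac{26}{3}$ ($p = - 130 \cdot 1 \cdot \frac{1}{15} = \left(-130\right) \frac{1}{15} = - \frac{26}{3} \approx -8.6667$)
$\left(- 96 \left(1 + d{\left(2 \right)}\right) 6 - 85\right) - p = \left(- 96 \left(1 - \left(2 - \frac{2^{2}}{4}\right)\right) 6 - 85\right) - - \frac{26}{3} = \left(- 96 \left(1 + \left(-2 + \frac{1}{4} \cdot 4\right)\right) 6 - 85\right) + \frac{26}{3} = \left(- 96 \left(1 + \left(-2 + 1\right)\right) 6 - 85\right) + \frac{26}{3} = \left(- 96 \left(1 - 1\right) 6 - 85\right) + \frac{26}{3} = \left(- 96 \cdot 0 \cdot 6 - 85\right) + \frac{26}{3} = \left(\left(-96\right) 0 - 85\right) + \frac{26}{3} = \left(0 - 85\right) + \frac{26}{3} = -85 + \frac{26}{3} = - \frac{229}{3}$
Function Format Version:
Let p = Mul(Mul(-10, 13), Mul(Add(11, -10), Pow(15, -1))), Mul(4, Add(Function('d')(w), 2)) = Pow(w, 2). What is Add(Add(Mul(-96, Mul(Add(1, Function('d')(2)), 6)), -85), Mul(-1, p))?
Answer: Rational(-229, 3) ≈ -76.333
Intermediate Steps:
Function('d')(w) = Add(-2, Mul(Rational(1, 4), Pow(w, 2)))
p = Rational(-26, 3) (p = Mul(-130, Mul(1, Rational(1, 15))) = Mul(-130, Rational(1, 15)) = Rational(-26, 3) ≈ -8.6667)
Add(Add(Mul(-96, Mul(Add(1, Function('d')(2)), 6)), -85), Mul(-1, p)) = Add(Add(Mul(-96, Mul(Add(1, Add(-2, Mul(Rational(1, 4), Pow(2, 2)))), 6)), -85), Mul(-1, Rational(-26, 3))) = Add(Add(Mul(-96, Mul(Add(1, Add(-2, Mul(Rational(1, 4), 4))), 6)), -85), Rational(26, 3)) = Add(Add(Mul(-96, Mul(Add(1, Add(-2, 1)), 6)), -85), Rational(26, 3)) = Add(Add(Mul(-96, Mul(Add(1, -1), 6)), -85), Rational(26, 3)) = Add(Add(Mul(-96, Mul(0, 6)), -85), Rational(26, 3)) = Add(Add(Mul(-96, 0), -85), Rational(26, 3)) = Add(Add(0, -85), Rational(26, 3)) = Add(-85, Rational(26, 3)) = Rational(-229, 3)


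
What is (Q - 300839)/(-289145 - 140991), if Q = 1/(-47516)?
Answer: 14294665925/20438342176 ≈ 0.69940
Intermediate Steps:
Q = -1/47516 ≈ -2.1046e-5
(Q - 300839)/(-289145 - 140991) = (-1/47516 - 300839)/(-289145 - 140991) = -14294665925/47516/(-430136) = -14294665925/47516*(-1/430136) = 14294665925/20438342176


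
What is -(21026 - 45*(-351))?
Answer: -36821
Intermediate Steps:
-(21026 - 45*(-351)) = -(21026 + 15795) = -1*36821 = -36821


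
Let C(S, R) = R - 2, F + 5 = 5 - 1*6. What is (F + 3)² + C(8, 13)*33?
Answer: 372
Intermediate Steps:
F = -6 (F = -5 + (5 - 1*6) = -5 + (5 - 6) = -5 - 1 = -6)
C(S, R) = -2 + R
(F + 3)² + C(8, 13)*33 = (-6 + 3)² + (-2 + 13)*33 = (-3)² + 11*33 = 9 + 363 = 372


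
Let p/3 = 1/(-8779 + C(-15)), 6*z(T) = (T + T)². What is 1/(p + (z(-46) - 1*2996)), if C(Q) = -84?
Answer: -26589/42152437 ≈ -0.00063078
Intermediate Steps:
z(T) = 2*T²/3 (z(T) = (T + T)²/6 = (2*T)²/6 = (4*T²)/6 = 2*T²/3)
p = -3/8863 (p = 3/(-8779 - 84) = 3/(-8863) = 3*(-1/8863) = -3/8863 ≈ -0.00033849)
1/(p + (z(-46) - 1*2996)) = 1/(-3/8863 + ((⅔)*(-46)² - 1*2996)) = 1/(-3/8863 + ((⅔)*2116 - 2996)) = 1/(-3/8863 + (4232/3 - 2996)) = 1/(-3/8863 - 4756/3) = 1/(-42152437/26589) = -26589/42152437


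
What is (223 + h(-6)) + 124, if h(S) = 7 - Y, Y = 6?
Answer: 348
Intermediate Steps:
h(S) = 1 (h(S) = 7 - 1*6 = 7 - 6 = 1)
(223 + h(-6)) + 124 = (223 + 1) + 124 = 224 + 124 = 348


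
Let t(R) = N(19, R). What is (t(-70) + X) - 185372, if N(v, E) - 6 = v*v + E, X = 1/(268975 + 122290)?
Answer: -72413369874/391265 ≈ -1.8508e+5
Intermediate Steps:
X = 1/391265 ≈ 2.5558e-6
N(v, E) = 6 + E + v² (N(v, E) = 6 + (v*v + E) = 6 + (v² + E) = 6 + (E + v²) = 6 + E + v²)
t(R) = 367 + R (t(R) = 6 + R + 19² = 6 + R + 361 = 367 + R)
(t(-70) + X) - 185372 = ((367 - 70) + 1/391265) - 185372 = (297 + 1/391265) - 185372 = 116205706/391265 - 185372 = -72413369874/391265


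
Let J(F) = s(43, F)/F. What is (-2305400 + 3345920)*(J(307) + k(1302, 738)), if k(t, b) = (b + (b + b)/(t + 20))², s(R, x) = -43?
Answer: 76246058666859717480/134134747 ≈ 5.6843e+11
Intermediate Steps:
k(t, b) = (b + 2*b/(20 + t))² (k(t, b) = (b + (2*b)/(20 + t))² = (b + 2*b/(20 + t))²)
J(F) = -43/F
(-2305400 + 3345920)*(J(307) + k(1302, 738)) = (-2305400 + 3345920)*(-43/307 + 738²*(22 + 1302)²/(20 + 1302)²) = 1040520*(-43*1/307 + 544644*1324²/1322²) = 1040520*(-43/307 + 544644*(1/1747684)*1752976) = 1040520*(-43/307 + 238686965136/436921) = 1040520*(73276879509149/134134747) = 76246058666859717480/134134747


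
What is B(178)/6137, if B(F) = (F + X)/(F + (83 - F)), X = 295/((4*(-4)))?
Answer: 2553/8149936 ≈ 0.00031325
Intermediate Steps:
X = -295/16 (X = 295/(-16) = 295*(-1/16) = -295/16 ≈ -18.438)
B(F) = -295/1328 + F/83 (B(F) = (F - 295/16)/(F + (83 - F)) = (-295/16 + F)/83 = (-295/16 + F)*(1/83) = -295/1328 + F/83)
B(178)/6137 = (-295/1328 + (1/83)*178)/6137 = (-295/1328 + 178/83)*(1/6137) = (2553/1328)*(1/6137) = 2553/8149936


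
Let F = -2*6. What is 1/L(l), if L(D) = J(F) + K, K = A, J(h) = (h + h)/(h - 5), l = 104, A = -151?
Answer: -17/2543 ≈ -0.0066850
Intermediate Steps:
F = -12
J(h) = 2*h/(-5 + h) (J(h) = (2*h)/(-5 + h) = 2*h/(-5 + h))
K = -151
L(D) = -2543/17 (L(D) = 2*(-12)/(-5 - 12) - 151 = 2*(-12)/(-17) - 151 = 2*(-12)*(-1/17) - 151 = 24/17 - 151 = -2543/17)
1/L(l) = 1/(-2543/17) = -17/2543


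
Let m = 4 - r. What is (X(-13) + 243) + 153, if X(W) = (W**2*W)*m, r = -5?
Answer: -19377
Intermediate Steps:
m = 9 (m = 4 - 1*(-5) = 4 + 5 = 9)
X(W) = 9*W**3 (X(W) = (W**2*W)*9 = W**3*9 = 9*W**3)
(X(-13) + 243) + 153 = (9*(-13)**3 + 243) + 153 = (9*(-2197) + 243) + 153 = (-19773 + 243) + 153 = -19530 + 153 = -19377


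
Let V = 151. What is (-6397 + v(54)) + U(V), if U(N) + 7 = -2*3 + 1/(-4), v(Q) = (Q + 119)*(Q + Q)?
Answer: 49095/4 ≈ 12274.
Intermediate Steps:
v(Q) = 2*Q*(119 + Q) (v(Q) = (119 + Q)*(2*Q) = 2*Q*(119 + Q))
U(N) = -53/4 (U(N) = -7 + (-2*3 + 1/(-4)) = -7 + (-6 - ¼) = -7 - 25/4 = -53/4)
(-6397 + v(54)) + U(V) = (-6397 + 2*54*(119 + 54)) - 53/4 = (-6397 + 2*54*173) - 53/4 = (-6397 + 18684) - 53/4 = 12287 - 53/4 = 49095/4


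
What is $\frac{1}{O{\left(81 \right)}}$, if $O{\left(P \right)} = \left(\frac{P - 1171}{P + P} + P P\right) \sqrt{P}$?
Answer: $\frac{9}{530896} \approx 1.6952 \cdot 10^{-5}$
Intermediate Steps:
$O{\left(P \right)} = \sqrt{P} \left(P^{2} + \frac{-1171 + P}{2 P}\right)$ ($O{\left(P \right)} = \left(\frac{-1171 + P}{2 P} + P^{2}\right) \sqrt{P} = \left(P^{2} + \frac{-1171 + P}{2 P}\right) \sqrt{P} = \sqrt{P} \left(P^{2} + \frac{-1171 + P}{2 P}\right)$)
$\frac{1}{O{\left(81 \right)}} = \frac{1}{\frac{1}{2} \frac{1}{\sqrt{81}} \left(-1171 + 81 + 2 \cdot 81^{3}\right)} = \frac{1}{\frac{1}{2} \cdot \frac{1}{9} \left(-1171 + 81 + 2 \cdot 531441\right)} = \frac{1}{\frac{1}{2} \cdot \frac{1}{9} \left(-1171 + 81 + 1062882\right)} = \frac{1}{\frac{1}{2} \cdot \frac{1}{9} \cdot 1061792} = \frac{1}{\frac{530896}{9}} = \frac{9}{530896}$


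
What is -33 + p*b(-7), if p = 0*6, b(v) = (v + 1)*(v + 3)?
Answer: -33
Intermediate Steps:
b(v) = (1 + v)*(3 + v)
p = 0
-33 + p*b(-7) = -33 + 0*(3 + (-7)² + 4*(-7)) = -33 + 0*(3 + 49 - 28) = -33 + 0*24 = -33 + 0 = -33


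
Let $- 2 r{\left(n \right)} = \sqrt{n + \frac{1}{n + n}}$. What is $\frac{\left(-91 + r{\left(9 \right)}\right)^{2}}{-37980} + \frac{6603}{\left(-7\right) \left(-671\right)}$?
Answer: $\frac{3051006473}{2568845664} - \frac{91 \sqrt{326}}{227880} \approx 1.1805$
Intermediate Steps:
$r{\left(n \right)} = - \frac{\sqrt{n + \frac{1}{2 n}}}{2}$ ($r{\left(n \right)} = - \frac{\sqrt{n + \frac{1}{n + n}}}{2} = - \frac{\sqrt{n + \frac{1}{2 n}}}{2}$)
$\frac{\left(-91 + r{\left(9 \right)}\right)^{2}}{-37980} + \frac{6603}{\left(-7\right) \left(-671\right)} = \frac{\left(-91 - \frac{\sqrt{\frac{2}{9} + 4 \cdot 9}}{4}\right)^{2}}{-37980} + \frac{6603}{\left(-7\right) \left(-671\right)} = \left(-91 - \frac{\sqrt{2 \cdot \frac{1}{9} + 36}}{4}\right)^{2} \left(- \frac{1}{37980}\right) + \frac{6603}{4697} = \left(-91 - \frac{\sqrt{\frac{2}{9} + 36}}{4}\right)^{2} \left(- \frac{1}{37980}\right) + 6603 \cdot \frac{1}{4697} = \left(-91 - \frac{\sqrt{\frac{326}{9}}}{4}\right)^{2} \left(- \frac{1}{37980}\right) + \frac{6603}{4697} = \left(-91 - \frac{\frac{1}{3} \sqrt{326}}{4}\right)^{2} \left(- \frac{1}{37980}\right) + \frac{6603}{4697} = \left(-91 - \frac{\sqrt{326}}{12}\right)^{2} \left(- \frac{1}{37980}\right) + \frac{6603}{4697} = - \frac{\left(-91 - \frac{\sqrt{326}}{12}\right)^{2}}{37980} + \frac{6603}{4697} = \frac{6603}{4697} - \frac{\left(-91 - \frac{\sqrt{326}}{12}\right)^{2}}{37980}$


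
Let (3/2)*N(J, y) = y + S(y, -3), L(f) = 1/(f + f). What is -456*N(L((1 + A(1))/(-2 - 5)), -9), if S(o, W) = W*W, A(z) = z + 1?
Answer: 0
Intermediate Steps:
A(z) = 1 + z
S(o, W) = W²
L(f) = 1/(2*f)
N(J, y) = 6 + 2*y/3 (N(J, y) = 2*(y + (-3)²)/3 = 2*(y + 9)/3 = 2*(9 + y)/3 = 6 + 2*y/3)
-456*N(L((1 + A(1))/(-2 - 5)), -9) = -456*(6 + (⅔)*(-9)) = -456*(6 - 6) = -456*0 = 0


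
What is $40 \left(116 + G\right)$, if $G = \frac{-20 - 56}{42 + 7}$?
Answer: $\frac{224320}{49} \approx 4578.0$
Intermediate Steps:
$G = - \frac{76}{49} \approx -1.551$
$40 \left(116 + G\right) = 40 \left(116 - \frac{76}{49}\right) = 40 \cdot \frac{5608}{49} = \frac{224320}{49}$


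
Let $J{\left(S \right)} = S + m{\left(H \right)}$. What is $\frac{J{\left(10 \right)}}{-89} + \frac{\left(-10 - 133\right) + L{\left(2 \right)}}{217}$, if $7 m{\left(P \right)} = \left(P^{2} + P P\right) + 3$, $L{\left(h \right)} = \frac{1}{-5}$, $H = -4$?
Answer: $- \frac{79999}{96565} \approx -0.82845$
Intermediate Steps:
$L{\left(h \right)} = - \frac{1}{5}$
$m{\left(P \right)} = \frac{3}{7} + \frac{2 P^{2}}{7}$ ($m{\left(P \right)} = \frac{\left(P^{2} + P P\right) + 3}{7} = \frac{\left(P^{2} + P^{2}\right) + 3}{7} = \frac{2 P^{2} + 3}{7} = \frac{3 + 2 P^{2}}{7} = \frac{3}{7} + \frac{2 P^{2}}{7}$)
$J{\left(S \right)} = 5 + S$ ($J{\left(S \right)} = S + \left(\frac{3}{7} + \frac{2 \left(-4\right)^{2}}{7}\right) = S + \left(\frac{3}{7} + \frac{2}{7} \cdot 16\right) = S + \left(\frac{3}{7} + \frac{32}{7}\right) = S + 5 = 5 + S$)
$\frac{J{\left(10 \right)}}{-89} + \frac{\left(-10 - 133\right) + L{\left(2 \right)}}{217} = \frac{5 + 10}{-89} + \frac{\left(-10 - 133\right) - \frac{1}{5}}{217} = 15 \left(- \frac{1}{89}\right) + \left(-143 - \frac{1}{5}\right) \frac{1}{217} = - \frac{15}{89} - \frac{716}{1085} = - \frac{79999}{96565}$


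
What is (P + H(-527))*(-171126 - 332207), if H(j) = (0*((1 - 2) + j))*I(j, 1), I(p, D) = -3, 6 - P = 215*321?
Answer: 34734506997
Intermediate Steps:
P = -69009 (P = 6 - 215*321 = 6 - 1*69015 = 6 - 69015 = -69009)
H(j) = 0 (H(j) = (0*((1 - 2) + j))*(-3) = (0*(-1 + j))*(-3) = 0*(-3) = 0)
(P + H(-527))*(-171126 - 332207) = (-69009 + 0)*(-171126 - 332207) = -69009*(-503333) = 34734506997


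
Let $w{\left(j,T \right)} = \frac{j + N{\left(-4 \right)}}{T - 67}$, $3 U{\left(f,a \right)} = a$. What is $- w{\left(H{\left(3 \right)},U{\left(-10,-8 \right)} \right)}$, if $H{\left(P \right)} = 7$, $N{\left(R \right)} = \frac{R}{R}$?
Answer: $\frac{24}{209} \approx 0.11483$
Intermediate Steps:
$N{\left(R \right)} = 1$
$U{\left(f,a \right)} = \frac{a}{3}$
$w{\left(j,T \right)} = \frac{1 + j}{-67 + T}$ ($w{\left(j,T \right)} = \frac{j + 1}{T - 67} = \frac{1 + j}{-67 + T}$)
$- w{\left(H{\left(3 \right)},U{\left(-10,-8 \right)} \right)} = - \frac{1 + 7}{-67 + \frac{1}{3} \left(-8\right)} = - \frac{8}{-67 - \frac{8}{3}} = - \frac{8}{- \frac{209}{3}} = - \frac{\left(-3\right) 8}{209} = \left(-1\right) \left(- \frac{24}{209}\right) = \frac{24}{209}$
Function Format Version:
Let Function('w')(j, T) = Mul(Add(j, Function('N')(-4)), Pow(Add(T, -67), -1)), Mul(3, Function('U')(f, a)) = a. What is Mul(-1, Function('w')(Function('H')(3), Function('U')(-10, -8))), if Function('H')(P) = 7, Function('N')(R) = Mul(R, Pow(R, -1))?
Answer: Rational(24, 209) ≈ 0.11483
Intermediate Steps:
Function('N')(R) = 1
Function('U')(f, a) = Mul(Rational(1, 3), a)
Function('w')(j, T) = Mul(Pow(Add(-67, T), -1), Add(1, j)) (Function('w')(j, T) = Mul(Add(j, 1), Pow(Add(T, -67), -1)) = Mul(Add(1, j), Pow(Add(-67, T), -1)) = Mul(Pow(Add(-67, T), -1), Add(1, j)))
Mul(-1, Function('w')(Function('H')(3), Function('U')(-10, -8))) = Mul(-1, Mul(Pow(Add(-67, Mul(Rational(1, 3), -8)), -1), Add(1, 7))) = Mul(-1, Mul(Pow(Add(-67, Rational(-8, 3)), -1), 8)) = Mul(-1, Mul(Pow(Rational(-209, 3), -1), 8)) = Mul(-1, Mul(Rational(-3, 209), 8)) = Mul(-1, Rational(-24, 209)) = Rational(24, 209)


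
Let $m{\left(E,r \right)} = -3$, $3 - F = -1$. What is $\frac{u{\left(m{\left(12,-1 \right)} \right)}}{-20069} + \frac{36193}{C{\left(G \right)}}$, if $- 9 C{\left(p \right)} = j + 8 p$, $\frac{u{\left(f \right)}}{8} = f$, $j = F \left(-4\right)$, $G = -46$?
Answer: $\frac{2179075023}{2568832} \approx 848.27$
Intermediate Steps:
$F = 4$ ($F = 3 - -1 = 3 + 1 = 4$)
$j = -16$ ($j = 4 \left(-4\right) = -16$)
$u{\left(f \right)} = 8 f$
$C{\left(p \right)} = \frac{16}{9} - \frac{8 p}{9}$ ($C{\left(p \right)} = - \frac{-16 + 8 p}{9} = \frac{16}{9} - \frac{8 p}{9}$)
$\frac{u{\left(m{\left(12,-1 \right)} \right)}}{-20069} + \frac{36193}{C{\left(G \right)}} = \frac{8 \left(-3\right)}{-20069} + \frac{36193}{\frac{16}{9} - - \frac{368}{9}} = \left(-24\right) \left(- \frac{1}{20069}\right) + \frac{36193}{\frac{16}{9} + \frac{368}{9}} = \frac{24}{20069} + \frac{36193}{\frac{128}{3}} = \frac{24}{20069} + 36193 \cdot \frac{3}{128} = \frac{24}{20069} + \frac{108579}{128} = \frac{2179075023}{2568832}$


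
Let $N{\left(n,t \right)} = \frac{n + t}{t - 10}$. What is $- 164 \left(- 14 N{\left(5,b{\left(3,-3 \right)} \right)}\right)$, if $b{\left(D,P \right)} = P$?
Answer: $- \frac{4592}{13} \approx -353.23$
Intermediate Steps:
$N{\left(n,t \right)} = \frac{n + t}{-10 + t}$
$- 164 \left(- 14 N{\left(5,b{\left(3,-3 \right)} \right)}\right) = - 164 \left(- 14 \frac{5 - 3}{-10 - 3}\right) = - 164 \left(- 14 \frac{1}{-13} \cdot 2\right) = - 164 \left(- 14 \left(\left(- \frac{1}{13}\right) 2\right)\right) = - 164 \left(\left(-14\right) \left(- \frac{2}{13}\right)\right) = \left(-164\right) \frac{28}{13} = - \frac{4592}{13}$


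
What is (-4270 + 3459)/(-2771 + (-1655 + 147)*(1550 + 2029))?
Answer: 811/5399903 ≈ 0.00015019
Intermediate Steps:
(-4270 + 3459)/(-2771 + (-1655 + 147)*(1550 + 2029)) = -811/(-2771 - 1508*3579) = -811/(-2771 - 5397132) = -811/(-5399903) = -811*(-1/5399903) = 811/5399903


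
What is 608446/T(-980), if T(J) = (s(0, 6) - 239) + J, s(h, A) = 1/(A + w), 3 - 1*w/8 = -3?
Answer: -32856084/65825 ≈ -499.14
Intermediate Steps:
w = 48 (w = 24 - 8*(-3) = 24 + 24 = 48)
s(h, A) = 1/(48 + A) (s(h, A) = 1/(A + 48) = 1/(48 + A))
T(J) = -12905/54 + J (T(J) = (1/(48 + 6) - 239) + J = (1/54 - 239) + J = -12905/54 + J)
608446/T(-980) = 608446/(-12905/54 - 980) = 608446/(-65825/54) = 608446*(-54/65825) = -32856084/65825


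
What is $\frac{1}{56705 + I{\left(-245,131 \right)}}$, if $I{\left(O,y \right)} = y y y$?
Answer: $\frac{1}{2304796} \approx 4.3388 \cdot 10^{-7}$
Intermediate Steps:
$I{\left(O,y \right)} = y^{3}$ ($I{\left(O,y \right)} = y^{2} y = y^{3}$)
$\frac{1}{56705 + I{\left(-245,131 \right)}} = \frac{1}{56705 + 131^{3}} = \frac{1}{56705 + 2248091} = \frac{1}{2304796}$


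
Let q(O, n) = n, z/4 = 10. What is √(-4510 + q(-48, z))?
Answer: I*√4470 ≈ 66.858*I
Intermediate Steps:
z = 40 (z = 4*10 = 40)
√(-4510 + q(-48, z)) = √(-4510 + 40) = √(-4470) = I*√4470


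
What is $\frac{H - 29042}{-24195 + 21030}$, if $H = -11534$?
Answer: $\frac{40576}{3165} \approx 12.82$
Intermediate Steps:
$\frac{H - 29042}{-24195 + 21030} = \frac{-11534 - 29042}{-24195 + 21030} = - \frac{40576}{-3165} = \left(-40576\right) \left(- \frac{1}{3165}\right) = \frac{40576}{3165}$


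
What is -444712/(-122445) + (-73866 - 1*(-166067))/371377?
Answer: 176445359869/45473256765 ≈ 3.8802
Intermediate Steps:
-444712/(-122445) + (-73866 - 1*(-166067))/371377 = -444712*(-1/122445) + (-73866 + 166067)*(1/371377) = 444712/122445 + 92201*(1/371377) = 444712/122445 + 92201/371377 = 176445359869/45473256765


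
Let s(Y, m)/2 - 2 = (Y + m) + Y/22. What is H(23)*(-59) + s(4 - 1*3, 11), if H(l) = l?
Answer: -14618/11 ≈ -1328.9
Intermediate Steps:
s(Y, m) = 4 + 2*m + 23*Y/11 (s(Y, m) = 4 + 2*((Y + m) + Y/22) = 4 + 2*(m + 23*Y/22) = 4 + (2*m + 23*Y/11) = 4 + 2*m + 23*Y/11)
H(23)*(-59) + s(4 - 1*3, 11) = 23*(-59) + (4 + 2*11 + 23*(4 - 1*3)/11) = -1357 + (4 + 22 + 23*(4 - 3)/11) = -1357 + (4 + 22 + (23/11)*1) = -1357 + (4 + 22 + 23/11) = -1357 + 309/11 = -14618/11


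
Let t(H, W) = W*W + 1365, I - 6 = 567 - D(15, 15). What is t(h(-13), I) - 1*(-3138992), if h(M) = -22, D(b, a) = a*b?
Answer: 3261461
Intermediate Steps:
I = 348 (I = 6 + (567 - 15*15) = 6 + (567 - 1*225) = 6 + (567 - 225) = 6 + 342 = 348)
t(H, W) = 1365 + W² (t(H, W) = W² + 1365 = 1365 + W²)
t(h(-13), I) - 1*(-3138992) = (1365 + 348²) - 1*(-3138992) = (1365 + 121104) + 3138992 = 122469 + 3138992 = 3261461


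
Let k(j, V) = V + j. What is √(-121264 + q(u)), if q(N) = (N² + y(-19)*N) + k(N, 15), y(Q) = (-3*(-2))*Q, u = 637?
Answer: √212539 ≈ 461.02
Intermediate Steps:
y(Q) = 6*Q
q(N) = 15 + N² - 113*N (q(N) = (N² + (6*(-19))*N) + (15 + N) = (N² - 114*N) + (15 + N) = 15 + N² - 113*N)
√(-121264 + q(u)) = √(-121264 + (15 + 637² - 113*637)) = √(-121264 + (15 + 405769 - 71981)) = √(-121264 + 333803) = √212539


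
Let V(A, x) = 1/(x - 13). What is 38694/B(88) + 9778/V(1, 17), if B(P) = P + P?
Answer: 3461203/88 ≈ 39332.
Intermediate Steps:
V(A, x) = 1/(-13 + x)
B(P) = 2*P
38694/B(88) + 9778/V(1, 17) = 38694/((2*88)) + 9778/(1/(-13 + 17)) = 38694/176 + 9778/(1/4) = 38694*(1/176) + 9778/(¼) = 19347/88 + 9778*4 = 19347/88 + 39112 = 3461203/88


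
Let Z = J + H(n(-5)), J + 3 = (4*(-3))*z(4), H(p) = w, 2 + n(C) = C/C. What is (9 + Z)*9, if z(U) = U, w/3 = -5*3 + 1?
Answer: -756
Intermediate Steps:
w = -42 (w = 3*(-5*3 + 1) = 3*(-15 + 1) = 3*(-14) = -42)
n(C) = -1 (n(C) = -2 + C/C = -2 + 1 = -1)
H(p) = -42
J = -51 (J = -3 + (4*(-3))*4 = -3 - 12*4 = -3 - 48 = -51)
Z = -93 (Z = -51 - 42 = -93)
(9 + Z)*9 = (9 - 93)*9 = -84*9 = -756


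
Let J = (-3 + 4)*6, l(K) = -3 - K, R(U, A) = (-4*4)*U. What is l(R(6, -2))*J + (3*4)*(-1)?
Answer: 546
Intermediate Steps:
R(U, A) = -16*U
J = 6 (J = 1*6 = 6)
l(R(6, -2))*J + (3*4)*(-1) = (-3 - (-16)*6)*6 + (3*4)*(-1) = (-3 - 1*(-96))*6 + 12*(-1) = (-3 + 96)*6 - 12 = 93*6 - 12 = 558 - 12 = 546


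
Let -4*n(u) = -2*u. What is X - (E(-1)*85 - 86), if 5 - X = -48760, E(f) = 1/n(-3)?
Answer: 146723/3 ≈ 48908.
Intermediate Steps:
n(u) = u/2 (n(u) = -(-1)*u/2 = u/2)
E(f) = -⅔ (E(f) = 1/((½)*(-3)) = 1/(-3/2) = -⅔)
X = 48765 (X = 5 - 1*(-48760) = 5 + 48760 = 48765)
X - (E(-1)*85 - 86) = 48765 - (-⅔*85 - 86) = 48765 - (-170/3 - 86) = 48765 - 1*(-428/3) = 48765 + 428/3 = 146723/3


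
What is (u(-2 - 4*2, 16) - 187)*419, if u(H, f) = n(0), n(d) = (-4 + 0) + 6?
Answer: -77515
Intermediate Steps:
n(d) = 2 (n(d) = -4 + 6 = 2)
u(H, f) = 2
(u(-2 - 4*2, 16) - 187)*419 = (2 - 187)*419 = -185*419 = -77515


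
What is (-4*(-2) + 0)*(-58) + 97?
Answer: -367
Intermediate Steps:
(-4*(-2) + 0)*(-58) + 97 = (8 + 0)*(-58) + 97 = 8*(-58) + 97 = -464 + 97 = -367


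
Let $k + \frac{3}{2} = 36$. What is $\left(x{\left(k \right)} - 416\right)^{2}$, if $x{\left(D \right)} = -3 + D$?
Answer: $\frac{591361}{4} \approx 1.4784 \cdot 10^{5}$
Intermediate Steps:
$k = \frac{69}{2}$ ($k = - \frac{3}{2} + 36 = \frac{69}{2} \approx 34.5$)
$\left(x{\left(k \right)} - 416\right)^{2} = \left(\left(-3 + \frac{69}{2}\right) - 416\right)^{2} = \left(\frac{63}{2} - 416\right)^{2} = \left(- \frac{769}{2}\right)^{2} = \frac{591361}{4}$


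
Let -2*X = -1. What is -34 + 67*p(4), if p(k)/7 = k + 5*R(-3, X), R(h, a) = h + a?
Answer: -8041/2 ≈ -4020.5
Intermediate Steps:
X = ½ (X = -½*(-1) = ½ ≈ 0.50000)
R(h, a) = a + h
p(k) = -175/2 + 7*k (p(k) = 7*(k + 5*(½ - 3)) = 7*(k + 5*(-5/2)) = 7*(k - 25/2) = 7*(-25/2 + k) = -175/2 + 7*k)
-34 + 67*p(4) = -34 + 67*(-175/2 + 7*4) = -34 + 67*(-175/2 + 28) = -34 + 67*(-119/2) = -34 - 7973/2 = -8041/2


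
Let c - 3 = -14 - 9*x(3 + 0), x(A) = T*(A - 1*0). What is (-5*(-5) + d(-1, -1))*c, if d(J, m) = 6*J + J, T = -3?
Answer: 1260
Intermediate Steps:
x(A) = -3*A (x(A) = -3*(A - 1*0) = -3*(A + 0) = -3*A)
d(J, m) = 7*J
c = 70 (c = 3 + (-14 - (-27)*(3 + 0)) = 3 + (-14 - (-27)*3) = 3 + (-14 - 9*(-9)) = 3 + (-14 + 81) = 3 + 67 = 70)
(-5*(-5) + d(-1, -1))*c = (-5*(-5) + 7*(-1))*70 = (25 - 7)*70 = 18*70 = 1260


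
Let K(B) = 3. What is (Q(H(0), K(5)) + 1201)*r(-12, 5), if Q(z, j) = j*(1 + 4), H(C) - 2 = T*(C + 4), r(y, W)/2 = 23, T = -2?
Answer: 55936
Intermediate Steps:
r(y, W) = 46 (r(y, W) = 2*23 = 46)
H(C) = -6 - 2*C (H(C) = 2 - 2*(C + 4) = 2 - 2*(4 + C) = 2 + (-8 - 2*C) = -6 - 2*C)
Q(z, j) = 5*j (Q(z, j) = j*5 = 5*j)
(Q(H(0), K(5)) + 1201)*r(-12, 5) = (5*3 + 1201)*46 = (15 + 1201)*46 = 1216*46 = 55936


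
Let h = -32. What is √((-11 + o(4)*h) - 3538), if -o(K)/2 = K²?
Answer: 5*I*√101 ≈ 50.249*I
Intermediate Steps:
o(K) = -2*K²
√((-11 + o(4)*h) - 3538) = √((-11 - 2*4²*(-32)) - 3538) = √((-11 - 2*16*(-32)) - 3538) = √((-11 - 32*(-32)) - 3538) = √((-11 + 1024) - 3538) = √(1013 - 3538) = √(-2525) = 5*I*√101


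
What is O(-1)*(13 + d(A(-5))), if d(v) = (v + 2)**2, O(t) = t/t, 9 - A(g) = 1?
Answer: 113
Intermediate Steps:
A(g) = 8 (A(g) = 9 - 1*1 = 9 - 1 = 8)
O(t) = 1
d(v) = (2 + v)**2
O(-1)*(13 + d(A(-5))) = 1*(13 + (2 + 8)**2) = 1*(13 + 10**2) = 1*(13 + 100) = 1*113 = 113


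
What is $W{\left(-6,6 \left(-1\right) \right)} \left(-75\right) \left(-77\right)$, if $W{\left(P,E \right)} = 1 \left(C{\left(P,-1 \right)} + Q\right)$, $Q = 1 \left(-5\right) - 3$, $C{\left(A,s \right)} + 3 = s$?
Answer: $-69300$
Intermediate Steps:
$C{\left(A,s \right)} = -3 + s$
$Q = -8$ ($Q = -5 - 3 = -8$)
$W{\left(P,E \right)} = -12$ ($W{\left(P,E \right)} = 1 \left(\left(-3 - 1\right) - 8\right) = 1 \left(-4 - 8\right) = 1 \left(-12\right) = -12$)
$W{\left(-6,6 \left(-1\right) \right)} \left(-75\right) \left(-77\right) = \left(-12\right) \left(-75\right) \left(-77\right) = 900 \left(-77\right) = -69300$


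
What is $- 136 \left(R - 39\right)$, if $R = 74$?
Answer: $-4760$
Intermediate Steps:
$- 136 \left(R - 39\right) = - 136 \left(74 - 39\right) = \left(-136\right) 35 = -4760$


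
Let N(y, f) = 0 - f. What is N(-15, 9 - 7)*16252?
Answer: -32504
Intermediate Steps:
N(y, f) = -f
N(-15, 9 - 7)*16252 = -(9 - 7)*16252 = -1*2*16252 = -2*16252 = -32504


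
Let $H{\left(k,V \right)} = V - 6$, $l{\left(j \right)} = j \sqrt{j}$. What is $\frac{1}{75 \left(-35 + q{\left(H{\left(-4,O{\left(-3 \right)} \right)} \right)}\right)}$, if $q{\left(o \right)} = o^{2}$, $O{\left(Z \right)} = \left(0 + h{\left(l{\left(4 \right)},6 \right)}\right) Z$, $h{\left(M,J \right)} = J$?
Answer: $\frac{1}{40575} \approx 2.4646 \cdot 10^{-5}$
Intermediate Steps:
$l{\left(j \right)} = j^{\frac{3}{2}}$
$O{\left(Z \right)} = 6 Z$ ($O{\left(Z \right)} = \left(0 + 6\right) Z = 6 Z$)
$H{\left(k,V \right)} = -6 + V$ ($H{\left(k,V \right)} = V - 6 = -6 + V$)
$\frac{1}{75 \left(-35 + q{\left(H{\left(-4,O{\left(-3 \right)} \right)} \right)}\right)} = \frac{1}{75 \left(-35 + \left(-6 + 6 \left(-3\right)\right)^{2}\right)} = \frac{1}{75 \left(-35 + \left(-6 - 18\right)^{2}\right)} = \frac{1}{75 \left(-35 + \left(-24\right)^{2}\right)} = \frac{1}{75 \left(-35 + 576\right)} = \frac{1}{75 \cdot 541} = \frac{1}{40575}$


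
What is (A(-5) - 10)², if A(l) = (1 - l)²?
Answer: 676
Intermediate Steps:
(A(-5) - 10)² = ((-1 - 5)² - 10)² = ((-6)² - 10)² = (36 - 10)² = 26² = 676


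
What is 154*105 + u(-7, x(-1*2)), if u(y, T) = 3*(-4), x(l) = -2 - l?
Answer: 16158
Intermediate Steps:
u(y, T) = -12
154*105 + u(-7, x(-1*2)) = 154*105 - 12 = 16170 - 12 = 16158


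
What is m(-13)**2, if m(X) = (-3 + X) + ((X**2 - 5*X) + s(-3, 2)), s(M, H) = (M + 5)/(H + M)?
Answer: 46656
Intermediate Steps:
s(M, H) = (5 + M)/(H + M)
m(X) = -5 + X**2 - 4*X (m(X) = (-3 + X) + ((X**2 - 5*X) + (5 - 3)/(2 - 3)) = (-3 + X) + ((X**2 - 5*X) + 2/(-1)) = (-3 + X) + ((X**2 - 5*X) - 1*2) = (-3 + X) + ((X**2 - 5*X) - 2) = (-3 + X) + (-2 + X**2 - 5*X) = -5 + X**2 - 4*X)
m(-13)**2 = (-5 + (-13)**2 - 4*(-13))**2 = (-5 + 169 + 52)**2 = 216**2 = 46656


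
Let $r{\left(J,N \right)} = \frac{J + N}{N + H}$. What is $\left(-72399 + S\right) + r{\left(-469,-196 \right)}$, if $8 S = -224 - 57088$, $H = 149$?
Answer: $- \frac{3738796}{47} \approx -79549.0$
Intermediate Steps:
$S = -7164$ ($S = \frac{-224 - 57088}{8} = \frac{1}{8} \left(-57312\right) = -7164$)
$r{\left(J,N \right)} = \frac{J + N}{149 + N}$ ($r{\left(J,N \right)} = \frac{J + N}{N + 149} = \frac{J + N}{149 + N}$)
$\left(-72399 + S\right) + r{\left(-469,-196 \right)} = \left(-72399 - 7164\right) + \frac{-469 - 196}{149 - 196} = -79563 + \frac{1}{-47} \left(-665\right) = -79563 - - \frac{665}{47} = -79563 + \frac{665}{47} = - \frac{3738796}{47}$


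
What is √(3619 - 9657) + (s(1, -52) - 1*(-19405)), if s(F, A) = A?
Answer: 19353 + I*√6038 ≈ 19353.0 + 77.705*I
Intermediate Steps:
√(3619 - 9657) + (s(1, -52) - 1*(-19405)) = √(3619 - 9657) + (-52 - 1*(-19405)) = √(-6038) + (-52 + 19405) = I*√6038 + 19353 = 19353 + I*√6038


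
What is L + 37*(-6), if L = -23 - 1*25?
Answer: -270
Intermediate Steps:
L = -48 (L = -23 - 25 = -48)
L + 37*(-6) = -48 + 37*(-6) = -48 - 222 = -270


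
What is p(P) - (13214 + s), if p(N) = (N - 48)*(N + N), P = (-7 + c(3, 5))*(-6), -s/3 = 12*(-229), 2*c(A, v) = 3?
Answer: -22448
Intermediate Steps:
c(A, v) = 3/2 (c(A, v) = (½)*3 = 3/2)
s = 8244 (s = -36*(-229) = -3*(-2748) = 8244)
P = 33 (P = (-7 + 3/2)*(-6) = -11/2*(-6) = 33)
p(N) = 2*N*(-48 + N) (p(N) = (-48 + N)*(2*N) = 2*N*(-48 + N))
p(P) - (13214 + s) = 2*33*(-48 + 33) - (13214 + 8244) = 2*33*(-15) - 1*21458 = -990 - 21458 = -22448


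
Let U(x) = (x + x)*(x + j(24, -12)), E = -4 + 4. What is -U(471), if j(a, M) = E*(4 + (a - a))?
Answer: -443682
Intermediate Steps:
E = 0
j(a, M) = 0 (j(a, M) = 0*(4 + (a - a)) = 0*(4 + 0) = 0*4 = 0)
U(x) = 2*x² (U(x) = (x + x)*(x + 0) = (2*x)*x = 2*x²)
-U(471) = -2*471² = -2*221841 = -1*443682 = -443682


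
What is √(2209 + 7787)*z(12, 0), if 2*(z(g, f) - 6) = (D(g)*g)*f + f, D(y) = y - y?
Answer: 84*√51 ≈ 599.88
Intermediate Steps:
D(y) = 0
z(g, f) = 6 + f/2 (z(g, f) = 6 + ((0*g)*f + f)/2 = 6 + (0*f + f)/2 = 6 + (0 + f)/2 = 6 + f/2)
√(2209 + 7787)*z(12, 0) = √(2209 + 7787)*(6 + (½)*0) = √9996*(6 + 0) = (14*√51)*6 = 84*√51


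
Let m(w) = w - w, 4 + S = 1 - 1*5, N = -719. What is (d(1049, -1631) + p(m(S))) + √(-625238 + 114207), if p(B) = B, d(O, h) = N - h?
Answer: 912 + I*√511031 ≈ 912.0 + 714.86*I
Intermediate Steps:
S = -8 (S = -4 + (1 - 1*5) = -4 + (1 - 5) = -4 - 4 = -8)
m(w) = 0
d(O, h) = -719 - h
(d(1049, -1631) + p(m(S))) + √(-625238 + 114207) = ((-719 - 1*(-1631)) + 0) + √(-625238 + 114207) = ((-719 + 1631) + 0) + √(-511031) = (912 + 0) + I*√511031 = 912 + I*√511031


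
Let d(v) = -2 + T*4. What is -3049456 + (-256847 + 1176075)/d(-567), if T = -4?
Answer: -27904718/9 ≈ -3.1005e+6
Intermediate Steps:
d(v) = -18 (d(v) = -2 - 4*4 = -2 - 16 = -18)
-3049456 + (-256847 + 1176075)/d(-567) = -3049456 + (-256847 + 1176075)/(-18) = -3049456 + 919228*(-1/18) = -3049456 - 459614/9 = -27904718/9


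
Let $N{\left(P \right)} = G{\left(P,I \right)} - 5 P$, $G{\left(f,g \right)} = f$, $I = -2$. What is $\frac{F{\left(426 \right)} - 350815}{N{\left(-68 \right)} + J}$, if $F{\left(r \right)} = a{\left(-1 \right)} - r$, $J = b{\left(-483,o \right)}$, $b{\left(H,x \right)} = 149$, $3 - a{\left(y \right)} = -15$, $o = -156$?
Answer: $- \frac{351223}{421} \approx -834.26$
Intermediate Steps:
$a{\left(y \right)} = 18$ ($a{\left(y \right)} = 3 - -15 = 3 + 15 = 18$)
$J = 149$
$F{\left(r \right)} = 18 - r$
$N{\left(P \right)} = - 4 P$ ($N{\left(P \right)} = P - 5 P = - 4 P$)
$\frac{F{\left(426 \right)} - 350815}{N{\left(-68 \right)} + J} = \frac{\left(18 - 426\right) - 350815}{\left(-4\right) \left(-68\right) + 149} = \frac{\left(18 - 426\right) - 350815}{272 + 149} = \frac{-408 - 350815}{421} = \left(-351223\right) \frac{1}{421} = - \frac{351223}{421}$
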